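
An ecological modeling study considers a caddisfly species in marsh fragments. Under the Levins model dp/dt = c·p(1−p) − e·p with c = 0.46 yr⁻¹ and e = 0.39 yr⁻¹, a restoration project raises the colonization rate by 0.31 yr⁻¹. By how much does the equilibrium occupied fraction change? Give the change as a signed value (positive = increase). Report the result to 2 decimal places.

0.34

Before: p* = 1 − 0.39/0.46 = 0.1522.
After the change, c = 0.77, e = 0.39, so p* = 1 − 0.39/0.77 = 0.4935.
Δp* = 0.4935 − 0.1522 = +0.3413.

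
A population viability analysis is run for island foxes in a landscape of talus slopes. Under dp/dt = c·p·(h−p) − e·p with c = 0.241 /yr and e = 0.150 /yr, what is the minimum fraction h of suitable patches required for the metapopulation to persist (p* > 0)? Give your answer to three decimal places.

0.622

p* = h − e/c is positive only when h > e/c.
h_min = e/c = 0.150/0.241 = 0.6224.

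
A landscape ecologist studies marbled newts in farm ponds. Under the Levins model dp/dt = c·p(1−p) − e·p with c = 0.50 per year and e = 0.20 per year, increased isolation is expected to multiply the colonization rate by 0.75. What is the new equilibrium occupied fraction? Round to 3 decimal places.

0.467

Before: p* = 1 − 0.20/0.50 = 0.6000.
After the change, c = 0.375, e = 0.2, so p* = 1 − 0.2/0.375 = 0.4667.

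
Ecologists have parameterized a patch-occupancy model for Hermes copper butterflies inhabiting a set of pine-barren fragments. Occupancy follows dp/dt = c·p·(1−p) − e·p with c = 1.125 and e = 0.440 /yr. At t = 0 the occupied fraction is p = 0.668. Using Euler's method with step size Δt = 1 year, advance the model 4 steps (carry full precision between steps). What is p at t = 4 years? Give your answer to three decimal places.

Update rule: p ← p + [c·p·(1−p) − e·p]·Δt with Δt = 1.
t = 1: p = 0.66800 + (-0.04442) = 0.62358
t = 2: p = 0.62358 + (-0.01030) = 0.61327
t = 3: p = 0.61327 + (-0.00302) = 0.61025
t = 4: p = 0.61025 + (-0.00093) = 0.60932

0.609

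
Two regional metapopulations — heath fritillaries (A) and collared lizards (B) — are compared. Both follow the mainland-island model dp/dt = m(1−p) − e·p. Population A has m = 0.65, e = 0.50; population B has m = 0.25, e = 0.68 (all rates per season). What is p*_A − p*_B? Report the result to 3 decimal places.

A: p*_A = m/(m+e) = 0.65/1.1500 = 0.5652.
B: p*_B = 0.25/0.9300 = 0.2688.
p*_A − p*_B = 0.5652 − 0.2688 = 0.2964.

0.296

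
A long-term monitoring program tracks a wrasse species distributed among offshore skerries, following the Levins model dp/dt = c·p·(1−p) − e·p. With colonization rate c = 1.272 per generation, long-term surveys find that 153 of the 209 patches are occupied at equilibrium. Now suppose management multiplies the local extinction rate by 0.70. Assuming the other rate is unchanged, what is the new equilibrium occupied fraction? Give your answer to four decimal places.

Observed p* = 153/209 = 0.73206.
Balance c(1−p*) = e gives e = 1.272×(1 − 0.73206) = 0.34082.
New p* = 1 − e/c = 1 − 0.23857/1.27200 = 0.81244.

0.8124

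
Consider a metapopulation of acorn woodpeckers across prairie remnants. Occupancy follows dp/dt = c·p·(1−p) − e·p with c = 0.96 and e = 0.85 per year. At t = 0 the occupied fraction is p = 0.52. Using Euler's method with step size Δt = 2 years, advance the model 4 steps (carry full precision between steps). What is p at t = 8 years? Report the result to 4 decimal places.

0.1149

Update rule: p ← p + [c·p·(1−p) − e·p]·Δt with Δt = 2.
p: 0.52000 → 0.11523  (Δp = -0.40477)
p: 0.11523 → 0.11509  (Δp = -0.00014)
p: 0.11509 → 0.11498  (Δp = -0.00011)
p: 0.11498 → 0.11489  (Δp = -0.00009)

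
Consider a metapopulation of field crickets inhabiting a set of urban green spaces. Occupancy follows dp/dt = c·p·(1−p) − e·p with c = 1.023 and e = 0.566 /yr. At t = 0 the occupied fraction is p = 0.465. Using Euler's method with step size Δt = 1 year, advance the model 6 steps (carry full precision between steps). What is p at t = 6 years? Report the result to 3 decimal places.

Update rule: p ← p + [c·p·(1−p) − e·p]·Δt with Δt = 1.
p: 0.46500 → 0.45631  (Δp = -0.00869)
p: 0.45631 → 0.45183  (Δp = -0.00447)
p: 0.45183 → 0.44947  (Δp = -0.00236)
p: 0.44947 → 0.44821  (Δp = -0.00126)
p: 0.44821 → 0.44753  (Δp = -0.00068)
p: 0.44753 → 0.44716  (Δp = -0.00037)

0.447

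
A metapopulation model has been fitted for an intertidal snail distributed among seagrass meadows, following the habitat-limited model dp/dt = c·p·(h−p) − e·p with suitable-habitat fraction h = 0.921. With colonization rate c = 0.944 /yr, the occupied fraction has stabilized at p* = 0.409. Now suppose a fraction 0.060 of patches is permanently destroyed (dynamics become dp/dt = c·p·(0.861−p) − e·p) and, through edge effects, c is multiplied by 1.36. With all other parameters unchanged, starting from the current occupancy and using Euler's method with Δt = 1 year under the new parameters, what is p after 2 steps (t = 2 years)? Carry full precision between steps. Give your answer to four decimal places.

Balance c(h−p*) = e gives e = 0.944×(0.921 − 0.40900) = 0.48333.
Starting from p₀ = 0.40900; update p ← p + (dp/dt)·Δt with the new parameters.
step 1: Δp = +0.03966, p = 0.44866
step 2: Δp = +0.02066, p = 0.46932

0.4693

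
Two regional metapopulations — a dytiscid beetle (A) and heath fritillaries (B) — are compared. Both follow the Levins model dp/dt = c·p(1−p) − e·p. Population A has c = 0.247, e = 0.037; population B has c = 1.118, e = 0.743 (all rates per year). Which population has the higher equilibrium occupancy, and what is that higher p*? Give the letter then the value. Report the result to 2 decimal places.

A, 0.85

A: p*_A = 1 − 0.037/0.247 = 0.8502.
B: p*_B = 1 − 0.743/1.118 = 0.3354.
A is higher at 0.8502.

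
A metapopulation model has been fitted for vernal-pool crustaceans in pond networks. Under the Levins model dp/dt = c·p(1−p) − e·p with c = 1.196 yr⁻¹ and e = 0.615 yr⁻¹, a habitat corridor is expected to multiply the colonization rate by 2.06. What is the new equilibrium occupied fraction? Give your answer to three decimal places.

0.750

Before: p* = 1 − 0.615/1.196 = 0.4858.
After the change, c = 2.46376, e = 0.615, so p* = 1 − 0.615/2.46376 = 0.7504.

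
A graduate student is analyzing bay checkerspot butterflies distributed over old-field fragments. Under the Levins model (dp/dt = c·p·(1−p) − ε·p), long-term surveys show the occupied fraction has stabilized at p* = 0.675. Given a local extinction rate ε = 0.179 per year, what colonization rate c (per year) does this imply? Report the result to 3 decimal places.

0.551

At equilibrium c(1−p*) = ε, so c = ε/(1−p*).
c = 0.179/(1 − 0.675) = 0.179/0.3250 = 0.5508.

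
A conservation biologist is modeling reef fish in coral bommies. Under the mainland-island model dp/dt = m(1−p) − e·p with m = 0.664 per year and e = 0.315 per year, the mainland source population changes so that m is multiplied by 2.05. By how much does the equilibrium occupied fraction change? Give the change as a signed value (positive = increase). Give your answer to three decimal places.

Before: p* = 0.664/(0.664+0.315) = 0.6782.
After: m = 1.3612, e = 0.315; p* = 1.3612/1.6762 = 0.8121.
Δp* = 0.8121 − 0.6782 = +0.1338.

0.134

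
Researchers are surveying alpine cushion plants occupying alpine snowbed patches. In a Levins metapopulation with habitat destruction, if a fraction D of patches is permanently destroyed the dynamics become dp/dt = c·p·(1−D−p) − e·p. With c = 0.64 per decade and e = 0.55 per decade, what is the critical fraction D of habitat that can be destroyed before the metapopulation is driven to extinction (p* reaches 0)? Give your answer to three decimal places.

0.141

The nontrivial equilibrium is p* = (1−D) − e/c; extinction occurs when this hits zero.
So D_crit = 1 − e/c = 1 − 0.55/0.64 = 1 − 0.8594 = 0.1406.
This equals the undisturbed p*, a classic result of Lande's extension.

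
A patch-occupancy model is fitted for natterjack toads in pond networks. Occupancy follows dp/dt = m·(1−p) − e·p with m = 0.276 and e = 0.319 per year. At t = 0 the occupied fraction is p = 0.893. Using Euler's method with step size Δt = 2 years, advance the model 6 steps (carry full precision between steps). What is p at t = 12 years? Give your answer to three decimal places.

Update rule: p ← p + [m·(1−p) − e·p]·Δt with Δt = 2.
p: 0.89300 → 0.38233  (Δp = -0.51067)
p: 0.38233 → 0.47936  (Δp = +0.09703)
p: 0.47936 → 0.46092  (Δp = -0.01844)
p: 0.46092 → 0.46442  (Δp = +0.00350)
p: 0.46442 → 0.46376  (Δp = -0.00067)
p: 0.46376 → 0.46389  (Δp = +0.00013)

0.464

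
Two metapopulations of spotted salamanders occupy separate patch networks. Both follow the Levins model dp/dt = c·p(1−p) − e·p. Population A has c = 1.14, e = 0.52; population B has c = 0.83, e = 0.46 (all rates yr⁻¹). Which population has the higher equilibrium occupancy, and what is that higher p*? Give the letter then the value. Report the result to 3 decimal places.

A: p*_A = 1 − 0.52/1.14 = 0.5439.
B: p*_B = 1 − 0.46/0.83 = 0.4458.
A is higher at 0.5439.

A, 0.544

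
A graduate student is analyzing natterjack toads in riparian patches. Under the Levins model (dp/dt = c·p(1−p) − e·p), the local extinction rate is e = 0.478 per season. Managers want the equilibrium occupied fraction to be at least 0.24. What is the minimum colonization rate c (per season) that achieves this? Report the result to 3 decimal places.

0.629

p* = 1 − e/c ≥ 0.24 requires e/c ≤ 0.7600, i.e. c ≥ e/0.7600.
c_min = 0.478/0.7600 = 0.6289.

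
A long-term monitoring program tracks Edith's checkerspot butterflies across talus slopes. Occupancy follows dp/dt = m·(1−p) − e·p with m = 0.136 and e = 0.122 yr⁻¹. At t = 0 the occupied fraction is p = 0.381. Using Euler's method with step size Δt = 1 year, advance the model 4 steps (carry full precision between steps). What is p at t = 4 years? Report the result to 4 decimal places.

0.4828

Update rule: p ← p + [m·(1−p) − e·p]·Δt with Δt = 1.
  1  |  dp/dt·Δt = +0.037702  |  p_1 = 0.418702
  2  |  dp/dt·Δt = +0.027975  |  p_2 = 0.446677
  3  |  dp/dt·Δt = +0.020757  |  p_3 = 0.467434
  4  |  dp/dt·Δt = +0.015402  |  p_4 = 0.482836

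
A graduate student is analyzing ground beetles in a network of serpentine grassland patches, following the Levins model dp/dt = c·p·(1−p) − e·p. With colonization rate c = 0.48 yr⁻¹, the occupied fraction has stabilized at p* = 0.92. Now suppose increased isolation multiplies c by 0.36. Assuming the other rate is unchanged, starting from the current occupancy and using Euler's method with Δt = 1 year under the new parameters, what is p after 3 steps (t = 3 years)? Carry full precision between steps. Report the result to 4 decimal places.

0.8635

Balance c(1−p*) = e gives e = 0.48×(1 − 0.92000) = 0.03840.
Starting from p₀ = 0.92000; update p ← p + (dp/dt)·Δt with the new parameters.
step 1: Δp = -0.02261, p = 0.89739
step 2: Δp = -0.01855, p = 0.87884
step 3: Δp = -0.01535, p = 0.86349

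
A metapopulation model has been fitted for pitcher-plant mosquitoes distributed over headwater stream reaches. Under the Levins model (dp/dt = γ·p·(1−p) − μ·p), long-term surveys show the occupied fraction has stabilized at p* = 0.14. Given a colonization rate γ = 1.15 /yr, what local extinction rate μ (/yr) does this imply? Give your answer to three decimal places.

At equilibrium γ(1−p*) = μ.
μ = 1.15 × (1 − 0.14) = 1.15 × 0.8600 = 0.9890.

0.989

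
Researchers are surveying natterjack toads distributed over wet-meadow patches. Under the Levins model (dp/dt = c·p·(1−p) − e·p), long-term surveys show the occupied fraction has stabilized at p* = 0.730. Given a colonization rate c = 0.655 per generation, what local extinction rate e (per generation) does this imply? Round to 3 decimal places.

At equilibrium c(1−p*) = e.
e = 0.655 × (1 − 0.730) = 0.655 × 0.2700 = 0.1769.

0.177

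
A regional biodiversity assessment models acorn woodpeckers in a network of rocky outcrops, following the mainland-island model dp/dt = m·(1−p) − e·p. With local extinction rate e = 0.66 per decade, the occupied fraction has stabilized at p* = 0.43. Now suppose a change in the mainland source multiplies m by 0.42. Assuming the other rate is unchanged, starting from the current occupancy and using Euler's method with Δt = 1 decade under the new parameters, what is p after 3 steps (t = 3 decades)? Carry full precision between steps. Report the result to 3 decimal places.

0.241

Balance m(1−p*) = e·p* gives m = e·p*/(1−p*) = 0.66×0.43000/0.57000 = 0.49789.
Starting from p₀ = 0.43000; update p ← p + (dp/dt)·Δt with the new parameters.
  1  |  dp/dt·Δt = -0.164604  |  p_1 = 0.265396
  2  |  dp/dt·Δt = -0.021544  |  p_2 = 0.243852
  3  |  dp/dt·Δt = -0.002820  |  p_3 = 0.241032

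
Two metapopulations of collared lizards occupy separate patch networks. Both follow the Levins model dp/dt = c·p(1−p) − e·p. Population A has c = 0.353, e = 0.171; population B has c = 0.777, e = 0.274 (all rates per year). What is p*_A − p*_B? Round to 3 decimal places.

A: p*_A = 1 − 0.171/0.353 = 0.5156.
B: p*_B = 1 − 0.274/0.777 = 0.6474.
p*_A − p*_B = 0.5156 − 0.6474 = -0.1318.

-0.132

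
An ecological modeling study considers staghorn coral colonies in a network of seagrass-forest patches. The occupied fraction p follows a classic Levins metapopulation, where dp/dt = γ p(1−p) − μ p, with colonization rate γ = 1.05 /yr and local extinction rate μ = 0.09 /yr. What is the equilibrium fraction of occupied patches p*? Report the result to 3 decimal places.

0.914

Setting dp/dt = 0 and dividing through by p* gives γ·(1−p*) = μ.
So p* = 1 − μ/γ = 1 − 0.09/1.05 = 1 − 0.0857 = 0.9143.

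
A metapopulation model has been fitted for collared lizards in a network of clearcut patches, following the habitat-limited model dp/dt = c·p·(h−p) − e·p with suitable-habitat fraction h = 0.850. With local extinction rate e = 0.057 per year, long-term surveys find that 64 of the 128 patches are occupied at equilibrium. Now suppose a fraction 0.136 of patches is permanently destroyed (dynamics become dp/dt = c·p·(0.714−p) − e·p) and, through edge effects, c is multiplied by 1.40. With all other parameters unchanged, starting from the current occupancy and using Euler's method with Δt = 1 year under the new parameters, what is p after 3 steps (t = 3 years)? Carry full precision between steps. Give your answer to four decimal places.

0.4891

Observed p* = 64/128 = 0.50000.
Balance c(h−p*) = e gives c = e/(0.85 − 0.50000) = 0.057/0.35000 = 0.16286.
Starting from p₀ = 0.50000; update p ← p + (dp/dt)·Δt with the new parameters.
step 1: Δp = -0.00410, p = 0.49590
step 2: Δp = -0.00361, p = 0.49229
step 3: Δp = -0.00318, p = 0.48911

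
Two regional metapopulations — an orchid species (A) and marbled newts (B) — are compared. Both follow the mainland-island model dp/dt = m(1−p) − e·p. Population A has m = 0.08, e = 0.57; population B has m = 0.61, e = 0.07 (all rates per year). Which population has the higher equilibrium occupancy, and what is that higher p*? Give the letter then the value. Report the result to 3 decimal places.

B, 0.897

A: p*_A = m/(m+e) = 0.08/0.6500 = 0.1231.
B: p*_B = 0.61/0.6800 = 0.8971.
B is higher at 0.8971.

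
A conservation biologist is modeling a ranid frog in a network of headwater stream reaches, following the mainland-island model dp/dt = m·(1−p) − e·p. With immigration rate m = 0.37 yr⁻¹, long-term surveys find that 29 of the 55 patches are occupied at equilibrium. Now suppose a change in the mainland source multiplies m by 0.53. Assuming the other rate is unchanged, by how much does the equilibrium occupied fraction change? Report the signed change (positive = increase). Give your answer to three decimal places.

Observed p* = 29/55 = 0.52727.
Balance m(1−p*) = e·p* gives e = m(1−p*)/p* = 0.37×0.47273/0.52727 = 0.33173.
New p* = m/(m+e) = 0.19610/(0.19610+0.33173) = 0.37152.
Δp* = 0.37152 − 0.52727 = -0.15575.

-0.156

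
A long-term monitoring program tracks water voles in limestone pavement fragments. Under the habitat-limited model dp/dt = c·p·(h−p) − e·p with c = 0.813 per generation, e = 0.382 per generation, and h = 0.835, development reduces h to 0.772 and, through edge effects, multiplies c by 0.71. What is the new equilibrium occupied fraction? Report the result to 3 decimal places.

Before: p* = h − e/c = 0.835 − 0.382/0.813 = 0.835 − 0.4699 = 0.3651.
After: c = 0.57723, e = 0.382, h = 0.772; p* = 0.772 − 0.382/0.57723 = 0.1102.

0.110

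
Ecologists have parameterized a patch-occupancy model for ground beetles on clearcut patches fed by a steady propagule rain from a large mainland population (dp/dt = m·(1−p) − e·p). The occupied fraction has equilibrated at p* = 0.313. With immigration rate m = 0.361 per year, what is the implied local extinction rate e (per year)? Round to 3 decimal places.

At equilibrium m(1−p*) = e·p*, so e = m(1−p*)/p*.
e = 0.361 × 0.6870 / 0.313 = 0.7924.

0.792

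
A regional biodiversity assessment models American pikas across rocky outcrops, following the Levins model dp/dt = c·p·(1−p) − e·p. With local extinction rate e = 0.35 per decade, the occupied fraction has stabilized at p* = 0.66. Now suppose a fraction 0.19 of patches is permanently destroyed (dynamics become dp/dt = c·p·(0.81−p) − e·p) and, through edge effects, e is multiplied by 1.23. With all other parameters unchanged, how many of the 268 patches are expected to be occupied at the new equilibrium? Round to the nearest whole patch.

105

Balance c(1−p*) = e gives c = e/(1 − 0.66000) = 0.35/0.34000 = 1.02941.
New p* = 0.81 − e/c = 0.81 − 0.43050/1.02941 = 0.39180.
Expected occupied = 268 × 0.39180 = 105.00 ≈ 105.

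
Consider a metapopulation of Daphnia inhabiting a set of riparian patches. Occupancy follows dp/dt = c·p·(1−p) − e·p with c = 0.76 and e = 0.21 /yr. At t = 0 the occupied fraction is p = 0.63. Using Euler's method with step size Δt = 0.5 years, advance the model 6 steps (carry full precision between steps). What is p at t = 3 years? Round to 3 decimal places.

Update rule: p ← p + [c·p·(1−p) − e·p]·Δt with Δt = 0.5.
p: 0.63000 → 0.65243  (Δp = +0.02243)
p: 0.65243 → 0.67009  (Δp = +0.01767)
p: 0.67009 → 0.68374  (Δp = +0.01365)
p: 0.68374 → 0.69412  (Δp = +0.01038)
p: 0.69412 → 0.70192  (Δp = +0.00780)
p: 0.70192 → 0.70772  (Δp = +0.00581)

0.708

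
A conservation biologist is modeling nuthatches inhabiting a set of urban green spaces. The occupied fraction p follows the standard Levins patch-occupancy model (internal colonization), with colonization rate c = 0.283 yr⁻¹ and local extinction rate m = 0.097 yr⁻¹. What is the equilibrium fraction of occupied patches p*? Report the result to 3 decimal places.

0.657

At equilibrium, colonization balances extinction: c·p*·(1−p*) = m·p*.
So p* = 1 − m/c = 1 − 0.097/0.283 = 1 − 0.3428 = 0.6572.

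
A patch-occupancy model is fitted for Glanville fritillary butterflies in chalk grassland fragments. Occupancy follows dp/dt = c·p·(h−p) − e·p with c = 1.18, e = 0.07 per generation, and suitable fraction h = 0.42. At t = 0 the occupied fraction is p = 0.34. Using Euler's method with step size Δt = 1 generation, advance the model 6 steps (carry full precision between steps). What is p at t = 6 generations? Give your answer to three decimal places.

0.360

Update rule: p ← p + [c·p·(h−p) − e·p]·Δt with Δt = 1.
step 1: Δp = +0.00830, p = 0.34830
step 2: Δp = +0.00509, p = 0.35338
step 3: Δp = +0.00304, p = 0.35643
step 4: Δp = +0.00179, p = 0.35821
step 5: Δp = +0.00104, p = 0.35926
step 6: Δp = +0.00060, p = 0.35986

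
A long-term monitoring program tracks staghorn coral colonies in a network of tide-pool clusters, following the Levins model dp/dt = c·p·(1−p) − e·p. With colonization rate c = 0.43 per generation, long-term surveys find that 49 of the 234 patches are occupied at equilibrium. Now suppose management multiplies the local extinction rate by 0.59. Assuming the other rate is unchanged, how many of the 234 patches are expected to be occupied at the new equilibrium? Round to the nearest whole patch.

125

Observed p* = 49/234 = 0.20940.
Balance c(1−p*) = e gives e = 0.43×(1 − 0.20940) = 0.33996.
New p* = 1 − e/c = 1 − 0.20058/0.43000 = 0.53353.
Expected occupied = 234 × 0.53353 = 124.85 ≈ 125.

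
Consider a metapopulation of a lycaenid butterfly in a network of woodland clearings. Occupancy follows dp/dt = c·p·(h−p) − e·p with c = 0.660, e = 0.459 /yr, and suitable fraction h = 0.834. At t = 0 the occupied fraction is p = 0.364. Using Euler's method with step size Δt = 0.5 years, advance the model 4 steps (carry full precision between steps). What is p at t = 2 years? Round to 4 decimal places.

0.2811

Update rule: p ← p + [c·p·(h−p) − e·p]·Δt with Δt = 0.5.
p: 0.36400 → 0.33692  (Δp = -0.02708)
p: 0.33692 → 0.31486  (Δp = -0.02206)
p: 0.31486 → 0.29654  (Δp = -0.01832)
p: 0.29654 → 0.28108  (Δp = -0.01546)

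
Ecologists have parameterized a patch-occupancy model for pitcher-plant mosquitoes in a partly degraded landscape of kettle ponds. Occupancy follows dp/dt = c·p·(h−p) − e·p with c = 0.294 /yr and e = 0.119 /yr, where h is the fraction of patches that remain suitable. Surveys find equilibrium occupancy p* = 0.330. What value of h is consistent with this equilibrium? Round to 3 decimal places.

At equilibrium c(h−p*) = e, so h = p* + e/c.
h = 0.330 + 0.119/0.294 = 0.330 + 0.4048 = 0.7348.

0.735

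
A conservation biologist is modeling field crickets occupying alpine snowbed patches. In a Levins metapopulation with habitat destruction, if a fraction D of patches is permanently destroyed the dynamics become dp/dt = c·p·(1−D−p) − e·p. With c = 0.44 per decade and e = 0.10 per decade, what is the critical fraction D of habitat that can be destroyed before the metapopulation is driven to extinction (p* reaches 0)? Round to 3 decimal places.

The nontrivial equilibrium is p* = (1−D) − e/c; extinction occurs when this hits zero.
So D_crit = 1 − e/c = 1 − 0.10/0.44 = 1 − 0.2273 = 0.7727.
Note this equals the original equilibrium occupancy — the Levins extinction-debt result.

0.773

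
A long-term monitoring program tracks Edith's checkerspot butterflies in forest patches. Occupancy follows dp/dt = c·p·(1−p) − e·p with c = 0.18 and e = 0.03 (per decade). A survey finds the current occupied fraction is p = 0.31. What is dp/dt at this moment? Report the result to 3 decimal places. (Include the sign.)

Colonization term: c·p·(1−p) = 0.18×0.31×0.6900 = 0.03850.
Extinction term: e·p = 0.00930.
dp/dt = 0.03850 − 0.00930 = 0.02920.

0.029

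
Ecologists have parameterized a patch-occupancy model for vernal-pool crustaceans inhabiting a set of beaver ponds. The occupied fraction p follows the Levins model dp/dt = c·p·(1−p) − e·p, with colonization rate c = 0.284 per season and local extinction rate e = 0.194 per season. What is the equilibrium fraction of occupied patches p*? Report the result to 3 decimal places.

0.317

At equilibrium, colonization balances extinction: c·p*·(1−p*) = e·p*.
So p* = 1 − e/c = 1 − 0.194/0.284 = 1 − 0.6831 = 0.3169.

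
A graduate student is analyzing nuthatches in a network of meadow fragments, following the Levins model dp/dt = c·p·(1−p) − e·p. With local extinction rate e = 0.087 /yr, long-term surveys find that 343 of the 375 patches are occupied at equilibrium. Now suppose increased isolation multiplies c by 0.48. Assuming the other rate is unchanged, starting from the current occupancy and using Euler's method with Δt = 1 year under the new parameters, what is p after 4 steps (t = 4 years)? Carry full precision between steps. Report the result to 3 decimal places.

0.832

Observed p* = 343/375 = 0.91467.
Balance c(1−p*) = e gives c = e/(1 − 0.91467) = 0.087/0.08533 = 1.01953.
Starting from p₀ = 0.91467; update p ← p + (dp/dt)·Δt with the new parameters.
p: 0.91467 → 0.87329  (Δp = -0.04138)
p: 0.87329 → 0.85146  (Δp = -0.02182)
p: 0.85146 → 0.83928  (Δp = -0.01218)
p: 0.83928 → 0.83227  (Δp = -0.00701)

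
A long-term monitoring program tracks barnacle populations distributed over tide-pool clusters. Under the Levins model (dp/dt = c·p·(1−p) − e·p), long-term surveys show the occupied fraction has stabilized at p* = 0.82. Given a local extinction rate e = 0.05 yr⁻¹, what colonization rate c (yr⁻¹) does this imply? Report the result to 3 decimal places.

0.278

At equilibrium c(1−p*) = e, so c = e/(1−p*).
c = 0.05/(1 − 0.82) = 0.05/0.1800 = 0.2778.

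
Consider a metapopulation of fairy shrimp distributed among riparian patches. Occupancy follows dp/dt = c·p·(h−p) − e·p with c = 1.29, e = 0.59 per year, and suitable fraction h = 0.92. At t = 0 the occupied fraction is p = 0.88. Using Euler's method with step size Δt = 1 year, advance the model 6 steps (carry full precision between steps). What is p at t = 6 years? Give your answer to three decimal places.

0.462

Update rule: p ← p + [c·p·(h−p) − e·p]·Δt with Δt = 1.
  1  |  dp/dt·Δt = -0.473792  |  p_1 = 0.406208
  2  |  dp/dt·Δt = +0.029569  |  p_2 = 0.435777
  3  |  dp/dt·Δt = +0.015099  |  p_3 = 0.450875
  4  |  dp/dt·Δt = +0.006840  |  p_4 = 0.457716
  5  |  dp/dt·Δt = +0.002905  |  p_5 = 0.460621
  6  |  dp/dt·Δt = +0.001197  |  p_6 = 0.461818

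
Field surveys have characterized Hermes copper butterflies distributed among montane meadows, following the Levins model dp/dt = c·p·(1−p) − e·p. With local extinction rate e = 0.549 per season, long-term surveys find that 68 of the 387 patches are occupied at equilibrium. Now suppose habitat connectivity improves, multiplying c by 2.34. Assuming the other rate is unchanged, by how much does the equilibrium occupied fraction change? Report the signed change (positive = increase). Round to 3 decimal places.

0.472

Observed p* = 68/387 = 0.17571.
Balance c(1−p*) = e gives c = e/(1 − 0.17571) = 0.549/0.82429 = 0.66603.
New p* = 1 − e/c = 1 − 0.54900/1.55851 = 0.64774.
Δp* = 0.64774 − 0.17571 = +0.47203.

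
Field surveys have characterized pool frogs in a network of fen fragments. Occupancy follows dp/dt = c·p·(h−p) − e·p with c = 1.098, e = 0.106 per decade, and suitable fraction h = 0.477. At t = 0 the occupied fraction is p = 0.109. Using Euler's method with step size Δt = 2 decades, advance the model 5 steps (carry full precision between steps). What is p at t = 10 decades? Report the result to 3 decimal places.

Update rule: p ← p + [c·p·(h−p) − e·p]·Δt with Δt = 2.
  1  |  dp/dt·Δt = +0.064978  |  p_1 = 0.173978
  2  |  dp/dt·Δt = +0.078888  |  p_2 = 0.252866
  3  |  dp/dt·Δt = +0.070853  |  p_3 = 0.323719
  4  |  dp/dt·Δt = +0.040337  |  p_4 = 0.364056
  5  |  dp/dt·Δt = +0.013115  |  p_5 = 0.377171

0.377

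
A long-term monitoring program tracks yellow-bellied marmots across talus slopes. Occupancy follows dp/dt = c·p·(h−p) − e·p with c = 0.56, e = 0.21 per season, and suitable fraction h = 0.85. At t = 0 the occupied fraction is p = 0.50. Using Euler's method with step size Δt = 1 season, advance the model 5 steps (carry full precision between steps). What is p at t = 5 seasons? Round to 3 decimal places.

Update rule: p ← p + [c·p·(h−p) − e·p]·Δt with Δt = 1.
p: 0.50000 → 0.49300  (Δp = -0.00700)
p: 0.49300 → 0.48803  (Δp = -0.00497)
p: 0.48803 → 0.48447  (Δp = -0.00356)
p: 0.48447 → 0.48190  (Δp = -0.00257)
p: 0.48190 → 0.48004  (Δp = -0.00186)

0.480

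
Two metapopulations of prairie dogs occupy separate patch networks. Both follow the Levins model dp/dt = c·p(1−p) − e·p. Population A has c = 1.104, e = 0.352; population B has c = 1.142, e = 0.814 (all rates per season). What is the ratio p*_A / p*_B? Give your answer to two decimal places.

A: p*_A = 1 − 0.352/1.104 = 0.6812.
B: p*_B = 1 − 0.814/1.142 = 0.2872.
p*_A / p*_B = 0.6812/0.2872 = 2.3716.

2.37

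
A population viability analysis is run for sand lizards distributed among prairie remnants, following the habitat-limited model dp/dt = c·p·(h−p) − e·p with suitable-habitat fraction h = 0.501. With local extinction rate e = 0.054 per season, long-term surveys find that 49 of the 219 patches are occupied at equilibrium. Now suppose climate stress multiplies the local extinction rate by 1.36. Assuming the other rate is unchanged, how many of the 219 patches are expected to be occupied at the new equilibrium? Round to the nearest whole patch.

27

Observed p* = 49/219 = 0.22374.
Balance c(h−p*) = e gives c = e/(0.501 − 0.22374) = 0.054/0.27726 = 0.19476.
New p* = 0.501 − e/c = 0.501 − 0.07344/0.19476 = 0.12392.
Expected occupied = 219 × 0.12392 = 27.14 ≈ 27.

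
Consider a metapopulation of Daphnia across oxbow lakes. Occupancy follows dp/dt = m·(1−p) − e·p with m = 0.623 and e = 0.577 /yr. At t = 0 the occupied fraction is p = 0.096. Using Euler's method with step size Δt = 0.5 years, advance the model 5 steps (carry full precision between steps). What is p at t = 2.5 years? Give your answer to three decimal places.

Update rule: p ← p + [m·(1−p) − e·p]·Δt with Δt = 0.5.
  1  |  dp/dt·Δt = +0.253900  |  p_1 = 0.349900
  2  |  dp/dt·Δt = +0.101560  |  p_2 = 0.451460
  3  |  dp/dt·Δt = +0.040624  |  p_3 = 0.492084
  4  |  dp/dt·Δt = +0.016250  |  p_4 = 0.508334
  5  |  dp/dt·Δt = +0.006500  |  p_5 = 0.514833

0.515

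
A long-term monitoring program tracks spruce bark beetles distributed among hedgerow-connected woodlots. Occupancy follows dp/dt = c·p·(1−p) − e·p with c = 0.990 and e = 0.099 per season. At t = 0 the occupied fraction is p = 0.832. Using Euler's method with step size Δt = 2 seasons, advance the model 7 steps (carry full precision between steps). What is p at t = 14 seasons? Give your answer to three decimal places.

0.910

Update rule: p ← p + [c·p·(1−p) − e·p]·Δt with Δt = 2.
t = 2: p = 0.83200 + (+0.11202) = 0.94402
t = 4: p = 0.94402 + (-0.08228) = 0.86174
t = 6: p = 0.86174 + (+0.06528) = 0.92702
t = 8: p = 0.92702 + (-0.04960) = 0.87742
t = 10: p = 0.87742 + (+0.03922) = 0.91665
t = 12: p = 0.91665 + (-0.03021) = 0.88643
t = 14: p = 0.88643 + (+0.02381) = 0.91024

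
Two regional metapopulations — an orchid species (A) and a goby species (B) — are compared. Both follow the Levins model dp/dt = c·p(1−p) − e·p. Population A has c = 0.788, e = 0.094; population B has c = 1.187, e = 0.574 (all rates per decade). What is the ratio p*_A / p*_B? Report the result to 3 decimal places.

A: p*_A = 1 − 0.094/0.788 = 0.8807.
B: p*_B = 1 − 0.574/1.187 = 0.5164.
p*_A / p*_B = 0.8807/0.5164 = 1.7054.

1.705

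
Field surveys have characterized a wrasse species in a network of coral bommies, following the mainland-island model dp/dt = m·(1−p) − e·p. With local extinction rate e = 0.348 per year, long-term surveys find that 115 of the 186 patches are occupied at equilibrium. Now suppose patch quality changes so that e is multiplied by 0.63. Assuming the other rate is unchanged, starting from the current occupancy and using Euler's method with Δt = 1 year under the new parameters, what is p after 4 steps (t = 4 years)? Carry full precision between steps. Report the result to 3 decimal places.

0.720

Observed p* = 115/186 = 0.61828.
Balance m(1−p*) = e·p* gives m = e·p*/(1−p*) = 0.348×0.61828/0.38172 = 0.56366.
Starting from p₀ = 0.61828; update p ← p + (dp/dt)·Δt with the new parameters.
  1  |  dp/dt·Δt = +0.079610  |  p_1 = 0.697889
  2  |  dp/dt·Δt = +0.017283  |  p_2 = 0.715172
  3  |  dp/dt·Δt = +0.003752  |  p_3 = 0.718924
  4  |  dp/dt·Δt = +0.000815  |  p_4 = 0.719739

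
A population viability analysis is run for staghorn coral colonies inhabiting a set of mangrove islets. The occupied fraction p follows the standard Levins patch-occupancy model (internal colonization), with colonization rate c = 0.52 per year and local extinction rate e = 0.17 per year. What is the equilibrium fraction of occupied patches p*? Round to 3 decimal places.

0.673

At equilibrium, colonization balances extinction: c·p*·(1−p*) = e·p*.
So p* = 1 − e/c = 1 − 0.17/0.52 = 1 − 0.3269 = 0.6731.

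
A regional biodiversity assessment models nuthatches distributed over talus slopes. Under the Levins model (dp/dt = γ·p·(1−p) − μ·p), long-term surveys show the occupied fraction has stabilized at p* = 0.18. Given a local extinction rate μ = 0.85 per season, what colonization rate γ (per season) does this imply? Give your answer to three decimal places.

At equilibrium γ(1−p*) = μ, so γ = μ/(1−p*).
γ = 0.85/(1 − 0.18) = 0.85/0.8200 = 1.0366.

1.037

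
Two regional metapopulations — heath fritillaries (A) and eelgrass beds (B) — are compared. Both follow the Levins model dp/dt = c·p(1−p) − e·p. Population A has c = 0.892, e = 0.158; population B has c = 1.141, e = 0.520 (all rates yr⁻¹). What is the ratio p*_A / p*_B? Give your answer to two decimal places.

1.51

A: p*_A = 1 − 0.158/0.892 = 0.8229.
B: p*_B = 1 − 0.520/1.141 = 0.5443.
p*_A / p*_B = 0.8229/0.5443 = 1.5119.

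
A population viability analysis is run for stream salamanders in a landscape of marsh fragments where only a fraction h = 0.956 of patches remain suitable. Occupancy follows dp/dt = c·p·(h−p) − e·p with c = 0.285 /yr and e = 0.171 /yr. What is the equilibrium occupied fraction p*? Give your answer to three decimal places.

0.356

Setting dp/dt = 0 and dividing by p* gives c·(h−p*) = e.
So p* = h − e/c = 0.956 − 0.171/0.285 = 0.956 − 0.6000 = 0.3560.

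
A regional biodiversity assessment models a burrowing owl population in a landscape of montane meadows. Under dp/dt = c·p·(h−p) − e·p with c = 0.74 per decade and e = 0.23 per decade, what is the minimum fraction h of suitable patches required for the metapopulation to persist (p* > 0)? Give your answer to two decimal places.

p* = h − e/c is positive only when h > e/c.
h_min = e/c = 0.23/0.74 = 0.3108.

0.31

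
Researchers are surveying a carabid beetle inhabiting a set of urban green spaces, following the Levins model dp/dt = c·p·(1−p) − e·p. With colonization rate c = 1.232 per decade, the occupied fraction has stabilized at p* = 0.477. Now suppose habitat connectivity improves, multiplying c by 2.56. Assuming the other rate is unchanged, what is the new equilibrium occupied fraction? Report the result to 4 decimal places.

Balance c(1−p*) = e gives e = 1.232×(1 − 0.47700) = 0.64434.
New p* = 1 − e/c = 1 − 0.64434/3.15392 = 0.79570.

0.7957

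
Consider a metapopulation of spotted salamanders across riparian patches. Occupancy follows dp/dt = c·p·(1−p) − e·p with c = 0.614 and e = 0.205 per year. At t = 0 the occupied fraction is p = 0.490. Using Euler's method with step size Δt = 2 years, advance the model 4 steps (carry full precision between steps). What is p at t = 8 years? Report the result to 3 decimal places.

Update rule: p ← p + [c·p·(1−p) − e·p]·Δt with Δt = 2.
step 1: Δp = +0.10598, p = 0.59598
step 2: Δp = +0.05134, p = 0.64731
step 3: Δp = +0.01495, p = 0.66227
step 4: Δp = +0.00314, p = 0.66540

0.665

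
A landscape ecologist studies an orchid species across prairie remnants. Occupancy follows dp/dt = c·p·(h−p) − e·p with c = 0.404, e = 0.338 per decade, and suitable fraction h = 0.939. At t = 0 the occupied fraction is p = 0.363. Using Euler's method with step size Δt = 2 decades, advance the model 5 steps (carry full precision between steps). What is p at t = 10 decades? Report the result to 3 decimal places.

0.181

Update rule: p ← p + [c·p·(h−p) − e·p]·Δt with Δt = 2.
p: 0.36300 → 0.28656  (Δp = -0.07644)
p: 0.28656 → 0.24391  (Δp = -0.04265)
p: 0.24391 → 0.21601  (Δp = -0.02789)
p: 0.21601 → 0.19618  (Δp = -0.01984)
p: 0.19618 → 0.18131  (Δp = -0.01487)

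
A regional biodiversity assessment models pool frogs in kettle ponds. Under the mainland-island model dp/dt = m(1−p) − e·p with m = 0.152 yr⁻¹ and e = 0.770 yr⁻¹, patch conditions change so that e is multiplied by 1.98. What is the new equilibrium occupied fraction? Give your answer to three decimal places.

Before: p* = 0.152/(0.152+0.770) = 0.1649.
After: m = 0.152, e = 1.5246; p* = 0.152/1.6766 = 0.0907.

0.091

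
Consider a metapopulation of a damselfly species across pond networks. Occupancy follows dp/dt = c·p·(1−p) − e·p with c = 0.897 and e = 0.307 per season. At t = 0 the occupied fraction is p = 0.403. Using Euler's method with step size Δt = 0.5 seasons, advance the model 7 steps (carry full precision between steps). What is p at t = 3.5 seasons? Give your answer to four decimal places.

0.6177

Update rule: p ← p + [c·p·(1−p) − e·p]·Δt with Δt = 0.5.
  1  |  dp/dt·Δt = +0.046045  |  p_1 = 0.449045
  2  |  dp/dt·Δt = +0.042032  |  p_2 = 0.491077
  3  |  dp/dt·Δt = +0.036709  |  p_3 = 0.527786
  4  |  dp/dt·Δt = +0.030764  |  p_4 = 0.558549
  5  |  dp/dt·Δt = +0.024850  |  p_5 = 0.583400
  6  |  dp/dt·Δt = +0.019454  |  p_6 = 0.602853
  7  |  dp/dt·Δt = +0.014842  |  p_7 = 0.617696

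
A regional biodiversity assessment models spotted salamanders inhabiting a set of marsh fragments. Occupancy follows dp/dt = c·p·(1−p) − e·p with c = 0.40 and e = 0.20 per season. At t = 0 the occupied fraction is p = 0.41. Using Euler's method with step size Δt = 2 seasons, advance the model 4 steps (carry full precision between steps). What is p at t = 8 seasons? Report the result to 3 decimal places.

0.485

Update rule: p ← p + [c·p·(1−p) − e·p]·Δt with Δt = 2.
t = 2: p = 0.41000 + (+0.02952) = 0.43952
t = 4: p = 0.43952 + (+0.02127) = 0.46079
t = 6: p = 0.46079 + (+0.01446) = 0.47524
t = 8: p = 0.47524 + (+0.00941) = 0.48465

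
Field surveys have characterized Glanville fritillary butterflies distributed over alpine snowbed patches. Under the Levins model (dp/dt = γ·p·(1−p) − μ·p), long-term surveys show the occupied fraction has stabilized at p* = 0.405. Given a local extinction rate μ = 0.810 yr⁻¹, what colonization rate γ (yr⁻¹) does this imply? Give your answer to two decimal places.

At equilibrium γ(1−p*) = μ, so γ = μ/(1−p*).
γ = 0.810/(1 − 0.405) = 0.810/0.5950 = 1.3613.

1.36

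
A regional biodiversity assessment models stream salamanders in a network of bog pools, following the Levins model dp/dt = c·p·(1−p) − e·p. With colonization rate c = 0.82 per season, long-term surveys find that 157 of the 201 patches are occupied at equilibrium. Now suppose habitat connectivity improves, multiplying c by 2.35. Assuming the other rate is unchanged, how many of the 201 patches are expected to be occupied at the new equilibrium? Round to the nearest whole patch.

Observed p* = 157/201 = 0.78109.
Balance c(1−p*) = e gives e = 0.82×(1 − 0.78109) = 0.17951.
New p* = 1 − e/c = 1 − 0.17951/1.92700 = 0.90684.
Expected occupied = 201 × 0.90684 = 182.27 ≈ 182.

182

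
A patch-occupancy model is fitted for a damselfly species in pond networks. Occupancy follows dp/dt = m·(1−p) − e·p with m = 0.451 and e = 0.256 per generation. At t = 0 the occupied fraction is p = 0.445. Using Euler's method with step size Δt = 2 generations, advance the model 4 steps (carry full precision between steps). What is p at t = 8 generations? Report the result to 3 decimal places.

Update rule: p ← p + [m·(1−p) − e·p]·Δt with Δt = 2.
  1  |  dp/dt·Δt = +0.272770  |  p_1 = 0.717770
  2  |  dp/dt·Δt = -0.112927  |  p_2 = 0.604843
  3  |  dp/dt·Δt = +0.046752  |  p_3 = 0.651595
  4  |  dp/dt·Δt = -0.019355  |  p_4 = 0.632240

0.632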